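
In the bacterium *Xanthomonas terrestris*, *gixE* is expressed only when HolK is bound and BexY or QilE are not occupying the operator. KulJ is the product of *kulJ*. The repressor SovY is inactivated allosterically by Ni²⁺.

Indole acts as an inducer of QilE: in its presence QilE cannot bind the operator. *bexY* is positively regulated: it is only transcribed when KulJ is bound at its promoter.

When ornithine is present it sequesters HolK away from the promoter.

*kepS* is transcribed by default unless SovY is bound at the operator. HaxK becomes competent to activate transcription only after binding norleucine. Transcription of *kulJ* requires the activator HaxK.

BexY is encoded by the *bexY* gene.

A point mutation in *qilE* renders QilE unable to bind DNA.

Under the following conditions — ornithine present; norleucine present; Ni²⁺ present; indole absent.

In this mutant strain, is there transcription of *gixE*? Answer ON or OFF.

Ornithine is present, so HolK is inactive.
Norleucine is present, so HaxK is active.
No repressor is bound and HaxK is active, so *kulJ* is transcribed.
So KulJ is produced and active.
No repressor is bound and KulJ is active, so *bexY* is transcribed.
So BexY is produced and active.
QilE is non-functional in this strain, so it has no effect.
With repressor BexY bound, *gixE* is not transcribed.

OFF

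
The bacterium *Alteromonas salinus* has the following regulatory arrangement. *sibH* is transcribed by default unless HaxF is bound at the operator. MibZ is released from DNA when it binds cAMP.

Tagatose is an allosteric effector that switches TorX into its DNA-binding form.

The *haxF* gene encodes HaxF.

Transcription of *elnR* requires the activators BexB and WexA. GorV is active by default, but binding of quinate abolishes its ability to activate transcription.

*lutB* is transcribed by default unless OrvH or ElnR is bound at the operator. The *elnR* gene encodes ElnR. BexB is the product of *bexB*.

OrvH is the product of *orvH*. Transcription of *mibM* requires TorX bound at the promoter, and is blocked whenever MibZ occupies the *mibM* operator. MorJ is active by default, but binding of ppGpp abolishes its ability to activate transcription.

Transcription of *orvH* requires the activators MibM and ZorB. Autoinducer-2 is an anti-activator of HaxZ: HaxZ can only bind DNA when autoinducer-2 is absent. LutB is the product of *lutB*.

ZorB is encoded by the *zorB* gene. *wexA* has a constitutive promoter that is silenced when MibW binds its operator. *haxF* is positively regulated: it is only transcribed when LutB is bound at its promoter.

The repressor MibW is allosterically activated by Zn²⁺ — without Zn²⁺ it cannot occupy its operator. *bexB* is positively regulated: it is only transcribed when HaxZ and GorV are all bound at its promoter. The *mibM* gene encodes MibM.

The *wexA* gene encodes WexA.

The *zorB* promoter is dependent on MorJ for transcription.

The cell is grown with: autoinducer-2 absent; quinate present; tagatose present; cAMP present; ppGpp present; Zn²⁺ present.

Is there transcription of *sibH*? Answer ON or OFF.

OFF

Tagatose is present, so TorX is active.
cAMP is present, so MibZ is inactive.
No repressor is bound and TorX is active, so *mibM* is transcribed.
So MibM is produced and active.
ppGpp is present, so MorJ is inactive.
Required activator MorJ is absent, so *zorB* is not transcribed.
So ZorB is not produced.
Required activator ZorB is absent, so *orvH* is not transcribed.
So OrvH is not produced.
Autoinducer-2 is absent, so HaxZ is active.
Quinate is present, so GorV is inactive.
Required activator GorV is absent, so *bexB* is not transcribed.
So BexB is not produced.
Zn²⁺ is present, so MibW is active.
With repressor MibW bound, *wexA* is not transcribed.
So WexA is not produced.
Required activator BexB is absent, so *elnR* is not transcribed.
So ElnR is not produced.
With no repressor bound, *lutB* is transcribed.
So LutB is produced and active.
No repressor is bound and LutB is active, so *haxF* is transcribed.
So HaxF is produced and active.
With repressor HaxF bound, *sibH* is not transcribed.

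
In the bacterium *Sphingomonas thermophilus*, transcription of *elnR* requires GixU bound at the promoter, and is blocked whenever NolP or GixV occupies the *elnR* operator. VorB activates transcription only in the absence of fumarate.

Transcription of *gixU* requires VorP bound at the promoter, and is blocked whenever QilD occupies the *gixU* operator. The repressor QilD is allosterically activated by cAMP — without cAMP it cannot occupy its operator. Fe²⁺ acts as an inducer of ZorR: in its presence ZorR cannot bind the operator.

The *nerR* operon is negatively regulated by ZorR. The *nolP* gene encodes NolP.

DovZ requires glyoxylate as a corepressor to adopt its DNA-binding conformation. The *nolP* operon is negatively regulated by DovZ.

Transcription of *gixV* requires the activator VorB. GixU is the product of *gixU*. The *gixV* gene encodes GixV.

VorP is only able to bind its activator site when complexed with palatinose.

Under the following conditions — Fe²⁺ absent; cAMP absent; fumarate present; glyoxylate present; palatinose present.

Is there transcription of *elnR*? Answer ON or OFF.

Glyoxylate is present, so DovZ is active.
With repressor DovZ bound, *nolP* is not transcribed.
So NolP is not produced.
Fumarate is present, so VorB is inactive.
Required activator VorB is absent, so *gixV* is not transcribed.
So GixV is not produced.
Palatinose is present, so VorP is active.
cAMP is absent, so QilD is inactive.
No repressor is bound and VorP is active, so *gixU* is transcribed.
So GixU is produced and active.
No repressor is bound and GixU is active, so *elnR* is transcribed.

ON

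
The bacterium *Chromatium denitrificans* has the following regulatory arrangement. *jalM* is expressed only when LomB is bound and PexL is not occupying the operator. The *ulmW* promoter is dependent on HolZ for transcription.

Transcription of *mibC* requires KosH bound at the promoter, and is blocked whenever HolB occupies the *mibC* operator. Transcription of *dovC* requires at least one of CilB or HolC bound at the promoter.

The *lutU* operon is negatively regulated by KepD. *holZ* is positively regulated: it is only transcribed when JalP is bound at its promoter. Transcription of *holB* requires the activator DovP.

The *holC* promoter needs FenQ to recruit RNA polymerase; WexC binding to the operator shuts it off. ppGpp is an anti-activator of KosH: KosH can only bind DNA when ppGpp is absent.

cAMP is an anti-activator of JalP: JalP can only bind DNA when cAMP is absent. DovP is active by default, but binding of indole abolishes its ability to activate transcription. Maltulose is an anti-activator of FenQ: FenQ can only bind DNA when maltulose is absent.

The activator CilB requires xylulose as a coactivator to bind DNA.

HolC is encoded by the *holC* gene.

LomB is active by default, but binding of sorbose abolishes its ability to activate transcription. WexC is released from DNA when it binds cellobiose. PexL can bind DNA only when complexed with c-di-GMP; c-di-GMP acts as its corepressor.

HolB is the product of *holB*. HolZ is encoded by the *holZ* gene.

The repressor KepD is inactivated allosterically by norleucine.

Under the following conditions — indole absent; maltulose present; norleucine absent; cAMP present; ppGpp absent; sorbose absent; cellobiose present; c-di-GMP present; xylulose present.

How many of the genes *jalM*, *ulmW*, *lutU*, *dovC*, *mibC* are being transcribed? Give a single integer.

1

c-di-GMP is present, so PexL is active.
Sorbose is absent, so LomB is active.
With repressor PexL bound, *jalM* is not transcribed.
→ *jalM* is OFF.
cAMP is present, so JalP is inactive.
Required activator JalP is absent, so *holZ* is not transcribed.
So HolZ is not produced.
Required activator HolZ is absent, so *ulmW* is not transcribed.
→ *ulmW* is OFF.
Norleucine is absent, so KepD is active.
With repressor KepD bound, *lutU* is not transcribed.
→ *lutU* is OFF.
Xylulose is present, so CilB is active.
Maltulose is present, so FenQ is inactive.
Cellobiose is present, so WexC is inactive.
Required activator FenQ is absent, so *holC* is not transcribed.
So HolC is not produced.
Activator CilB is present, so *dovC* is transcribed.
→ *dovC* is ON.
ppGpp is absent, so KosH is active.
Indole is absent, so DovP is active.
No repressor is bound and DovP is active, so *holB* is transcribed.
So HolB is produced and active.
With repressor HolB bound, *mibC* is not transcribed.
→ *mibC* is OFF.
1 of the 5 genes is transcribed.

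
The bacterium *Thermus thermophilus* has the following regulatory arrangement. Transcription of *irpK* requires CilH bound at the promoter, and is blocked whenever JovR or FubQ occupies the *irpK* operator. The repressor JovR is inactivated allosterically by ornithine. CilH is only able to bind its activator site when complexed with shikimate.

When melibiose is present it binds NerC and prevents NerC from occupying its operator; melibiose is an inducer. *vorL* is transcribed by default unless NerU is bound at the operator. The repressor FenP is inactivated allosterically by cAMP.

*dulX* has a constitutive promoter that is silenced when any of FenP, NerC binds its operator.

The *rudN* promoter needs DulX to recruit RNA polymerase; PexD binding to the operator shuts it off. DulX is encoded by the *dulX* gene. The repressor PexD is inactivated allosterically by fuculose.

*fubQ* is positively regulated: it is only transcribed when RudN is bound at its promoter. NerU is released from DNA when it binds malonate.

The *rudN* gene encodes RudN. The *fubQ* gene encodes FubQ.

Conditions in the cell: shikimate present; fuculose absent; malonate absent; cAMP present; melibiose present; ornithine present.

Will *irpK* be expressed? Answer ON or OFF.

Ornithine is present, so JovR is inactive.
Shikimate is present, so CilH is active.
cAMP is present, so FenP is inactive.
Melibiose is present, so NerC is inactive.
With no repressor bound, *dulX* is transcribed.
So DulX is produced and active.
Fuculose is absent, so PexD is active.
With repressor PexD bound, *rudN* is not transcribed.
So RudN is not produced.
Required activator RudN is absent, so *fubQ* is not transcribed.
So FubQ is not produced.
No repressor is bound and CilH is active, so *irpK* is transcribed.

ON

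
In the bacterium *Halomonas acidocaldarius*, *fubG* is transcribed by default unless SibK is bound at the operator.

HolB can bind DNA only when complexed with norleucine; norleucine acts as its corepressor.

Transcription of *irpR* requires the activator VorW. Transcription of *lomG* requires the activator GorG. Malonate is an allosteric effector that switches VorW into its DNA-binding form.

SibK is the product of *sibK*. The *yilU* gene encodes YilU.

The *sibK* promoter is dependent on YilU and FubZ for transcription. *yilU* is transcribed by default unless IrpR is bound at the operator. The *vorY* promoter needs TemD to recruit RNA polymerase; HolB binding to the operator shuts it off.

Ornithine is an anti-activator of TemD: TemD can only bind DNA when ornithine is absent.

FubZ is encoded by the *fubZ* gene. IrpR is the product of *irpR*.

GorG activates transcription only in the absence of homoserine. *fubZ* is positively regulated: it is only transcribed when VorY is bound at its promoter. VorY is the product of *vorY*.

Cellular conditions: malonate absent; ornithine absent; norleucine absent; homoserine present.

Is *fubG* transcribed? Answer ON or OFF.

Malonate is absent, so VorW is inactive.
Required activator VorW is absent, so *irpR* is not transcribed.
So IrpR is not produced.
With no repressor bound, *yilU* is transcribed.
So YilU is produced and active.
Norleucine is absent, so HolB is inactive.
Ornithine is absent, so TemD is active.
No repressor is bound and TemD is active, so *vorY* is transcribed.
So VorY is produced and active.
No repressor is bound and VorY is active, so *fubZ* is transcribed.
So FubZ is produced and active.
No repressor is bound and YilU and FubZ are active, so *sibK* is transcribed.
So SibK is produced and active.
With repressor SibK bound, *fubG* is not transcribed.

OFF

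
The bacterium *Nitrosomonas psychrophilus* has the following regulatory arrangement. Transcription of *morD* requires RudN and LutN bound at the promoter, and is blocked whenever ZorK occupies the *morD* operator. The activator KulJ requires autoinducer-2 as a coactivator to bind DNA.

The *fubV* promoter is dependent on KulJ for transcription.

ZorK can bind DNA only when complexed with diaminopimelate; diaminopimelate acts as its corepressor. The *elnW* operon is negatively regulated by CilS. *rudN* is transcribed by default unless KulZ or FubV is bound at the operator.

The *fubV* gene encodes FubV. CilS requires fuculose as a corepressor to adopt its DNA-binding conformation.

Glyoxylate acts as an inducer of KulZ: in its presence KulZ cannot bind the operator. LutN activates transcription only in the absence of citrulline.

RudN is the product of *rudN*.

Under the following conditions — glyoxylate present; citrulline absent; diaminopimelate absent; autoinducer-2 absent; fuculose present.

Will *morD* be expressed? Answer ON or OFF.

ON

Glyoxylate is present, so KulZ is inactive.
Autoinducer-2 is absent, so KulJ is inactive.
Required activator KulJ is absent, so *fubV* is not transcribed.
So FubV is not produced.
With no repressor bound, *rudN* is transcribed.
So RudN is produced and active.
Citrulline is absent, so LutN is active.
Diaminopimelate is absent, so ZorK is inactive.
No repressor is bound and RudN and LutN are active, so *morD* is transcribed.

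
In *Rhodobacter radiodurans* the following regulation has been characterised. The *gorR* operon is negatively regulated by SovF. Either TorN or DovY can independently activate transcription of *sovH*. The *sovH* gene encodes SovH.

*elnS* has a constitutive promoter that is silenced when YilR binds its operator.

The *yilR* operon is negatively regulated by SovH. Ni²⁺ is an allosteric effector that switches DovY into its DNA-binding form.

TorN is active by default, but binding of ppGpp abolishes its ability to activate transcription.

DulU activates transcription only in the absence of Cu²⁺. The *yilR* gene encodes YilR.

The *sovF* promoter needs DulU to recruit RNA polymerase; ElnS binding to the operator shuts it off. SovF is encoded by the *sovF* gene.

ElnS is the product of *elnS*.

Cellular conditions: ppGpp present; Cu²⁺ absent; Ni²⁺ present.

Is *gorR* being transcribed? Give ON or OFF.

ON

ppGpp is present, so TorN is inactive.
Ni²⁺ is present, so DovY is active.
Activator DovY is present, so *sovH* is transcribed.
So SovH is produced and active.
With repressor SovH bound, *yilR* is not transcribed.
So YilR is not produced.
With no repressor bound, *elnS* is transcribed.
So ElnS is produced and active.
Cu²⁺ is absent, so DulU is active.
With repressor ElnS bound, *sovF* is not transcribed.
So SovF is not produced.
With no repressor bound, *gorR* is transcribed.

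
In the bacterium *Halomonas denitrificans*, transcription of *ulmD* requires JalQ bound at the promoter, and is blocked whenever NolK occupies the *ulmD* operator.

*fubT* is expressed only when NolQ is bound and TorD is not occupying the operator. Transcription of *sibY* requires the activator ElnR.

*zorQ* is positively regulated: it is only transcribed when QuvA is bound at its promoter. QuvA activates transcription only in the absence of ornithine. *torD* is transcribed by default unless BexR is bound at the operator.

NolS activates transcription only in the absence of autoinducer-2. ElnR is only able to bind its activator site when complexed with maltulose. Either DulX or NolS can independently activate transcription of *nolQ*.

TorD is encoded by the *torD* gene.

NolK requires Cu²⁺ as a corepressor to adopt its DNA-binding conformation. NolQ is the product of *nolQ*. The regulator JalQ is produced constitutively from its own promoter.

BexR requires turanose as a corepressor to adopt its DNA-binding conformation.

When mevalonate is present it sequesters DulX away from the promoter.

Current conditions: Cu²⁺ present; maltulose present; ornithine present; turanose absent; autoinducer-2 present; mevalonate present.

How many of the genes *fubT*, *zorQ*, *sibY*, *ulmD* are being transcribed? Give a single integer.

1

Turanose is absent, so BexR is inactive.
With no repressor bound, *torD* is transcribed.
So TorD is produced and active.
Mevalonate is present, so DulX is inactive.
Autoinducer-2 is present, so NolS is inactive.
No activator is available at the *nolQ* promoter, so *nolQ* is not transcribed.
So NolQ is not produced.
With repressor TorD bound, *fubT* is not transcribed.
→ *fubT* is OFF.
Ornithine is present, so QuvA is inactive.
Required activator QuvA is absent, so *zorQ* is not transcribed.
→ *zorQ* is OFF.
Maltulose is present, so ElnR is active.
No repressor is bound and ElnR is active, so *sibY* is transcribed.
→ *sibY* is ON.
JalQ is produced constitutively and is active.
Cu²⁺ is present, so NolK is active.
With repressor NolK bound, *ulmD* is not transcribed.
→ *ulmD* is OFF.
1 of the 4 genes is transcribed.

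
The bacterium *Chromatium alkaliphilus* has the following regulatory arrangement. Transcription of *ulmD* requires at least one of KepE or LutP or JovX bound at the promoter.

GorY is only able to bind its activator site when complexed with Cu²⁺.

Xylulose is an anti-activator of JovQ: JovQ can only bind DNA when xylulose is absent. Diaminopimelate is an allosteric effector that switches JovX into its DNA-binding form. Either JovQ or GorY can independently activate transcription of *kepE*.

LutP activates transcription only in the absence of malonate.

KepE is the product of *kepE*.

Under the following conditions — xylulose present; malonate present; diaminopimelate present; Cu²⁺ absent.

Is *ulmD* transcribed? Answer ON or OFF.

Xylulose is present, so JovQ is inactive.
Cu²⁺ is absent, so GorY is inactive.
No activator is available at the *kepE* promoter, so *kepE* is not transcribed.
So KepE is not produced.
Malonate is present, so LutP is inactive.
Diaminopimelate is present, so JovX is active.
Activator JovX is present, so *ulmD* is transcribed.

ON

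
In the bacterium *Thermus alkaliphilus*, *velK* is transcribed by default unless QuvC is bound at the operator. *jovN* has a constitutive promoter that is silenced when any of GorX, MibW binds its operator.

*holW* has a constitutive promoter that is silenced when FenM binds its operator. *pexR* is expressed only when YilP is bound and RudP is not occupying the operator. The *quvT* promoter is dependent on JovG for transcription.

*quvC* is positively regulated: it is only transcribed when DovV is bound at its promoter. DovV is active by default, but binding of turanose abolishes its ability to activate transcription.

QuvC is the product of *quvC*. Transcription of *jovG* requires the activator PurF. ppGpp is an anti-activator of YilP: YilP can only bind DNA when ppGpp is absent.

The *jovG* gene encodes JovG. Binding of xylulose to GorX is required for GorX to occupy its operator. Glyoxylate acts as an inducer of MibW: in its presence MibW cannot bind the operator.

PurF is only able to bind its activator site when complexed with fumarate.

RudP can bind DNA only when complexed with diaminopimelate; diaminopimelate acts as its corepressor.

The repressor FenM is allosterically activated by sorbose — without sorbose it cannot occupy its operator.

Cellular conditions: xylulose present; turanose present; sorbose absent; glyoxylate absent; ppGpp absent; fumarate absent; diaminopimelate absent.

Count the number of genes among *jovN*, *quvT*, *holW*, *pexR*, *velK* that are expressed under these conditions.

3

Xylulose is present, so GorX is active.
Glyoxylate is absent, so MibW is active.
With repressor GorX bound, *jovN* is not transcribed.
→ *jovN* is OFF.
Fumarate is absent, so PurF is inactive.
Required activator PurF is absent, so *jovG* is not transcribed.
So JovG is not produced.
Required activator JovG is absent, so *quvT* is not transcribed.
→ *quvT* is OFF.
Sorbose is absent, so FenM is inactive.
With no repressor bound, *holW* is transcribed.
→ *holW* is ON.
Diaminopimelate is absent, so RudP is inactive.
ppGpp is absent, so YilP is active.
No repressor is bound and YilP is active, so *pexR* is transcribed.
→ *pexR* is ON.
Turanose is present, so DovV is inactive.
Required activator DovV is absent, so *quvC* is not transcribed.
So QuvC is not produced.
With no repressor bound, *velK* is transcribed.
→ *velK* is ON.
3 of the 5 genes are transcribed.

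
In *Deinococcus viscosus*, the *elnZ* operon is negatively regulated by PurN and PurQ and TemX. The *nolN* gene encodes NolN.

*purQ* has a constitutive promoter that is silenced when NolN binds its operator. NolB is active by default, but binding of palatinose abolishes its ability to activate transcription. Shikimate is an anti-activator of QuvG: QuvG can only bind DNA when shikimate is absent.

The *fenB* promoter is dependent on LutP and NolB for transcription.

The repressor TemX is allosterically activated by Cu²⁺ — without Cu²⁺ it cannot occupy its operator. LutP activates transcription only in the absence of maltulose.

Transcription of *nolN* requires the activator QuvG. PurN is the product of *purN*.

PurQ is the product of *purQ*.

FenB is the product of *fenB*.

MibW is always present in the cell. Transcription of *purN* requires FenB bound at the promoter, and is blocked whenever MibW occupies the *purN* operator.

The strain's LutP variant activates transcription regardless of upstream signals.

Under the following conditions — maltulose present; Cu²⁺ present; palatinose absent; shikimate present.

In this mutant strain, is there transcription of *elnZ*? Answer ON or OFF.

OFF

MibW is produced constitutively and is active.
LutP is constitutively active in this strain.
Palatinose is absent, so NolB is active.
No repressor is bound and LutP and NolB are active, so *fenB* is transcribed.
So FenB is produced and active.
With repressor MibW bound, *purN* is not transcribed.
So PurN is not produced.
Shikimate is present, so QuvG is inactive.
Required activator QuvG is absent, so *nolN* is not transcribed.
So NolN is not produced.
With no repressor bound, *purQ* is transcribed.
So PurQ is produced and active.
Cu²⁺ is present, so TemX is active.
With repressor PurQ bound, *elnZ* is not transcribed.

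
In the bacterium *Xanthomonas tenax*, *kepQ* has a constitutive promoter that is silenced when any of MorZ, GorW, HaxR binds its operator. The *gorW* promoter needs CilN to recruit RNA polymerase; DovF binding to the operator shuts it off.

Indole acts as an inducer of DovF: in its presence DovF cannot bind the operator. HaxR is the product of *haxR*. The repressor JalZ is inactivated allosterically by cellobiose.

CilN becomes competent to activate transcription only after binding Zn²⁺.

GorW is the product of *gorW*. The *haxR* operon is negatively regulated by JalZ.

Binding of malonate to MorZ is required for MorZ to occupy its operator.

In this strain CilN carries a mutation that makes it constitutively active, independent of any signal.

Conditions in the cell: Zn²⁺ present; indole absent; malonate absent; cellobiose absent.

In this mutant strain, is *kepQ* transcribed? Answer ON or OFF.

ON

Malonate is absent, so MorZ is inactive.
Indole is absent, so DovF is active.
CilN is constitutively active in this strain.
With repressor DovF bound, *gorW* is not transcribed.
So GorW is not produced.
Cellobiose is absent, so JalZ is active.
With repressor JalZ bound, *haxR* is not transcribed.
So HaxR is not produced.
With no repressor bound, *kepQ* is transcribed.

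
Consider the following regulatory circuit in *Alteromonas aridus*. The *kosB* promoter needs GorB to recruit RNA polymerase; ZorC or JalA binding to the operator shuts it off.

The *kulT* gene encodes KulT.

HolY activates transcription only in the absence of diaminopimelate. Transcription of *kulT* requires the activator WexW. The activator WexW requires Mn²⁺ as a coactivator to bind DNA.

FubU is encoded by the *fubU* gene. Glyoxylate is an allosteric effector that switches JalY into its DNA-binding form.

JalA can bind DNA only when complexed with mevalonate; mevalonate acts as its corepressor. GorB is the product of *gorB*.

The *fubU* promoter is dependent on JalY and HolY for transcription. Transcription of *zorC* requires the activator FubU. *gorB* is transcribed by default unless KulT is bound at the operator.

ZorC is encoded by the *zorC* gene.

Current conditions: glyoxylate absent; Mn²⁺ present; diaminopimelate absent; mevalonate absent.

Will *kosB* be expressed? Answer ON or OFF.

OFF

Glyoxylate is absent, so JalY is inactive.
Diaminopimelate is absent, so HolY is active.
Required activator JalY is absent, so *fubU* is not transcribed.
So FubU is not produced.
Required activator FubU is absent, so *zorC* is not transcribed.
So ZorC is not produced.
Mn²⁺ is present, so WexW is active.
No repressor is bound and WexW is active, so *kulT* is transcribed.
So KulT is produced and active.
With repressor KulT bound, *gorB* is not transcribed.
So GorB is not produced.
Mevalonate is absent, so JalA is inactive.
Required activator GorB is absent, so *kosB* is not transcribed.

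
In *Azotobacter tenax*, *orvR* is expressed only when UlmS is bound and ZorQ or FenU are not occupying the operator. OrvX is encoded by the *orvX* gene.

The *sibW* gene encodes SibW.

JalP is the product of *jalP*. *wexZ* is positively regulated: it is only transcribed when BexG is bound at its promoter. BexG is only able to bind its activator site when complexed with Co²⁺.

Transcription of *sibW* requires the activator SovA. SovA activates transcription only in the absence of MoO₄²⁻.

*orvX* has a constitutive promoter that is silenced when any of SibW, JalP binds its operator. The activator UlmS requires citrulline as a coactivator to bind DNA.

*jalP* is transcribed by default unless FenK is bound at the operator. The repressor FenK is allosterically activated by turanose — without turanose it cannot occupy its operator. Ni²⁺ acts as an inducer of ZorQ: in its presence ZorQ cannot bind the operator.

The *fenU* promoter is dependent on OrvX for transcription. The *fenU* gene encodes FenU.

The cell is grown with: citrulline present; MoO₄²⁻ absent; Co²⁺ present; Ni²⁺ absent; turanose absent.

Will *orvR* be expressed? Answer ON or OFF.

OFF

Citrulline is present, so UlmS is active.
Ni²⁺ is absent, so ZorQ is active.
MoO₄²⁻ is absent, so SovA is active.
No repressor is bound and SovA is active, so *sibW* is transcribed.
So SibW is produced and active.
Turanose is absent, so FenK is inactive.
With no repressor bound, *jalP* is transcribed.
So JalP is produced and active.
With repressor SibW bound, *orvX* is not transcribed.
So OrvX is not produced.
Required activator OrvX is absent, so *fenU* is not transcribed.
So FenU is not produced.
With repressor ZorQ bound, *orvR* is not transcribed.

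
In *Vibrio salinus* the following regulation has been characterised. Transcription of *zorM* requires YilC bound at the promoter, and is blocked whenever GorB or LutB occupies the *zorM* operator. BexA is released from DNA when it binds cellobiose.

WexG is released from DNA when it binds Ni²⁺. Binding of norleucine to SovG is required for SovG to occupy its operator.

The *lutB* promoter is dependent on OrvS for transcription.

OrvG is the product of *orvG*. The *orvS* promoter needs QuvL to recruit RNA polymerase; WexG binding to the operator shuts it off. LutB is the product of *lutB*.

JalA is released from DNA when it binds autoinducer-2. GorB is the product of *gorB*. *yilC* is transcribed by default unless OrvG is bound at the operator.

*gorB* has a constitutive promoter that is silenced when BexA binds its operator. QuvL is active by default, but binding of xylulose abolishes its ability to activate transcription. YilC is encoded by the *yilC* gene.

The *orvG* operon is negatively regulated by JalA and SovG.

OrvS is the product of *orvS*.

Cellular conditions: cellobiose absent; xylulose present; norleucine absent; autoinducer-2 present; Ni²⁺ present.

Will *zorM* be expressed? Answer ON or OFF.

OFF

Autoinducer-2 is present, so JalA is inactive.
Norleucine is absent, so SovG is inactive.
With no repressor bound, *orvG* is transcribed.
So OrvG is produced and active.
With repressor OrvG bound, *yilC* is not transcribed.
So YilC is not produced.
Cellobiose is absent, so BexA is active.
With repressor BexA bound, *gorB* is not transcribed.
So GorB is not produced.
Xylulose is present, so QuvL is inactive.
Ni²⁺ is present, so WexG is inactive.
Required activator QuvL is absent, so *orvS* is not transcribed.
So OrvS is not produced.
Required activator OrvS is absent, so *lutB* is not transcribed.
So LutB is not produced.
Required activator YilC is absent, so *zorM* is not transcribed.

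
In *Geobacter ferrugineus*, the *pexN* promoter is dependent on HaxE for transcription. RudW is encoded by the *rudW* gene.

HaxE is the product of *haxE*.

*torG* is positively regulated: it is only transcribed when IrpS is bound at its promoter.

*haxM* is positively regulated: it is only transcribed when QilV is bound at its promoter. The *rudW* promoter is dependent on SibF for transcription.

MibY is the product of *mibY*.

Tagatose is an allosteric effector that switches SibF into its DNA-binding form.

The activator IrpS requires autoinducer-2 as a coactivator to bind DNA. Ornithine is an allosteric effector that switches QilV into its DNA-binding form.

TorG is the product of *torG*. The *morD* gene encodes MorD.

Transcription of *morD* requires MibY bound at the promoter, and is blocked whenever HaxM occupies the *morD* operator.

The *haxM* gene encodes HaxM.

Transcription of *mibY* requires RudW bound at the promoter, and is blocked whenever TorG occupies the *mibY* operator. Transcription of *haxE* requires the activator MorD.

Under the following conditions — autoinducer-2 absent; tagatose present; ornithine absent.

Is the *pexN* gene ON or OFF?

ON

Tagatose is present, so SibF is active.
No repressor is bound and SibF is active, so *rudW* is transcribed.
So RudW is produced and active.
Autoinducer-2 is absent, so IrpS is inactive.
Required activator IrpS is absent, so *torG* is not transcribed.
So TorG is not produced.
No repressor is bound and RudW is active, so *mibY* is transcribed.
So MibY is produced and active.
Ornithine is absent, so QilV is inactive.
Required activator QilV is absent, so *haxM* is not transcribed.
So HaxM is not produced.
No repressor is bound and MibY is active, so *morD* is transcribed.
So MorD is produced and active.
No repressor is bound and MorD is active, so *haxE* is transcribed.
So HaxE is produced and active.
No repressor is bound and HaxE is active, so *pexN* is transcribed.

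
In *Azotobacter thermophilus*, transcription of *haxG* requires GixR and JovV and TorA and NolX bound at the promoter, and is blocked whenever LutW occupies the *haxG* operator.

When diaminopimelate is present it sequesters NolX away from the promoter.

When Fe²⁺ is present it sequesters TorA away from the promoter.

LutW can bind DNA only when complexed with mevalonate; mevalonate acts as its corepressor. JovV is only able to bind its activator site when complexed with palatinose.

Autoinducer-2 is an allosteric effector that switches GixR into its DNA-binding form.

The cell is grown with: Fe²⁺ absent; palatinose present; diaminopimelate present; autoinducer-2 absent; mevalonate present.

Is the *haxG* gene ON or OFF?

OFF

Autoinducer-2 is absent, so GixR is inactive.
Mevalonate is present, so LutW is active.
Palatinose is present, so JovV is active.
Fe²⁺ is absent, so TorA is active.
Diaminopimelate is present, so NolX is inactive.
With repressor LutW bound, *haxG* is not transcribed.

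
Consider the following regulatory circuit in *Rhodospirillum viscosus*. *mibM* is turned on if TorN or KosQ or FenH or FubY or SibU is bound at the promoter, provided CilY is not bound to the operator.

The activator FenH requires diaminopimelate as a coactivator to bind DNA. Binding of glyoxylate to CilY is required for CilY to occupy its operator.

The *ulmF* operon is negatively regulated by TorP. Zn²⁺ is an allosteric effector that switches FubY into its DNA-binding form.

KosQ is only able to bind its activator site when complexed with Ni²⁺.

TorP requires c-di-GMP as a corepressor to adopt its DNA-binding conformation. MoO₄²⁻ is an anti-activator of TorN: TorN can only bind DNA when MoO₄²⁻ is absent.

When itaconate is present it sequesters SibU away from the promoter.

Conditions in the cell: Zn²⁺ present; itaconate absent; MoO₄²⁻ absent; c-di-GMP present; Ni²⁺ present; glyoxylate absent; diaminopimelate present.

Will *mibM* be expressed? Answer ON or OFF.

MoO₄²⁻ is absent, so TorN is active.
Ni²⁺ is present, so KosQ is active.
Diaminopimelate is present, so FenH is active.
Glyoxylate is absent, so CilY is inactive.
Zn²⁺ is present, so FubY is active.
Itaconate is absent, so SibU is active.
Activator TorN is present, so *mibM* is transcribed.

ON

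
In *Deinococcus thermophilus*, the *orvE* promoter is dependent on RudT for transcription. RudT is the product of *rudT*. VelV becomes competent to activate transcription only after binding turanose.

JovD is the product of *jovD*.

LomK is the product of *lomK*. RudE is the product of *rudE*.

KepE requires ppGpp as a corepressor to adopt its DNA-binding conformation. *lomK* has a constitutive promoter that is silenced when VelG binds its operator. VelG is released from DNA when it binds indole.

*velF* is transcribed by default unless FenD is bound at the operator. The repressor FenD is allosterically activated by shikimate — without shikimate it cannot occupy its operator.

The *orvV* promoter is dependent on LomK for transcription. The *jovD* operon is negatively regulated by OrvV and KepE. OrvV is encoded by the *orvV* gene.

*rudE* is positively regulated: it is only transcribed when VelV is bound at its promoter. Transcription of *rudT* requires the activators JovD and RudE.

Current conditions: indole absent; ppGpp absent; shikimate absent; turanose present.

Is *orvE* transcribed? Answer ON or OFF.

ON

Indole is absent, so VelG is active.
With repressor VelG bound, *lomK* is not transcribed.
So LomK is not produced.
Required activator LomK is absent, so *orvV* is not transcribed.
So OrvV is not produced.
ppGpp is absent, so KepE is inactive.
With no repressor bound, *jovD* is transcribed.
So JovD is produced and active.
Turanose is present, so VelV is active.
No repressor is bound and VelV is active, so *rudE* is transcribed.
So RudE is produced and active.
No repressor is bound and JovD and RudE are active, so *rudT* is transcribed.
So RudT is produced and active.
No repressor is bound and RudT is active, so *orvE* is transcribed.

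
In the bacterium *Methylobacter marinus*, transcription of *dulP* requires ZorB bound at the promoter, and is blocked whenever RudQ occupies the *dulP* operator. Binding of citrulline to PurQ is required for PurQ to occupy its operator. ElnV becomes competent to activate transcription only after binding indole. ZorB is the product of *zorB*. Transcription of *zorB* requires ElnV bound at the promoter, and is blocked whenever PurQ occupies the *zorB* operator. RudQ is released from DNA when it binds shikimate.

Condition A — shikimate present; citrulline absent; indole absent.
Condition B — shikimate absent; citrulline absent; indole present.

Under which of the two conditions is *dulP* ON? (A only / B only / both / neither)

neither

Condition A:
Shikimate is present, so RudQ is inactive.
Citrulline is absent, so PurQ is inactive.
Indole is absent, so ElnV is inactive.
Required activator ElnV is absent, so *zorB* is not transcribed.
So ZorB is not produced.
Required activator ZorB is absent, so *dulP* is not transcribed.
→ *dulP* is OFF in A.
Condition B:
Shikimate is absent, so RudQ is active.
Citrulline is absent, so PurQ is inactive.
Indole is present, so ElnV is active.
No repressor is bound and ElnV is active, so *zorB* is transcribed.
So ZorB is produced and active.
With repressor RudQ bound, *dulP* is not transcribed.
→ *dulP* is OFF in B.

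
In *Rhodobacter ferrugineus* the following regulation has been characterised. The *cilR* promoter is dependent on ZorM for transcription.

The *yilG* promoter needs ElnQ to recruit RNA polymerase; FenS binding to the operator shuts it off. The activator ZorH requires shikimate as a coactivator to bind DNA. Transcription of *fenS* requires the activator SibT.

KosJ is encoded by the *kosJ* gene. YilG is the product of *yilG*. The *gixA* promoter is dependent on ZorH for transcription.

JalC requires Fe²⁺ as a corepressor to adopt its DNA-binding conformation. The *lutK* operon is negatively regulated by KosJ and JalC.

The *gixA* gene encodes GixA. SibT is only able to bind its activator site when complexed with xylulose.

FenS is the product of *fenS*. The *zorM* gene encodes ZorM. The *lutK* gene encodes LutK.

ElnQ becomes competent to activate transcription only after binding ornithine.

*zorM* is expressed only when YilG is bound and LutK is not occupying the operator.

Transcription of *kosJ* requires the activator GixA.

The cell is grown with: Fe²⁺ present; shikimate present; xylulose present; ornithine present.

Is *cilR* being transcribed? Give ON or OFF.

OFF

Shikimate is present, so ZorH is active.
No repressor is bound and ZorH is active, so *gixA* is transcribed.
So GixA is produced and active.
No repressor is bound and GixA is active, so *kosJ* is transcribed.
So KosJ is produced and active.
Fe²⁺ is present, so JalC is active.
With repressor KosJ bound, *lutK* is not transcribed.
So LutK is not produced.
Ornithine is present, so ElnQ is active.
Xylulose is present, so SibT is active.
No repressor is bound and SibT is active, so *fenS* is transcribed.
So FenS is produced and active.
With repressor FenS bound, *yilG* is not transcribed.
So YilG is not produced.
Required activator YilG is absent, so *zorM* is not transcribed.
So ZorM is not produced.
Required activator ZorM is absent, so *cilR* is not transcribed.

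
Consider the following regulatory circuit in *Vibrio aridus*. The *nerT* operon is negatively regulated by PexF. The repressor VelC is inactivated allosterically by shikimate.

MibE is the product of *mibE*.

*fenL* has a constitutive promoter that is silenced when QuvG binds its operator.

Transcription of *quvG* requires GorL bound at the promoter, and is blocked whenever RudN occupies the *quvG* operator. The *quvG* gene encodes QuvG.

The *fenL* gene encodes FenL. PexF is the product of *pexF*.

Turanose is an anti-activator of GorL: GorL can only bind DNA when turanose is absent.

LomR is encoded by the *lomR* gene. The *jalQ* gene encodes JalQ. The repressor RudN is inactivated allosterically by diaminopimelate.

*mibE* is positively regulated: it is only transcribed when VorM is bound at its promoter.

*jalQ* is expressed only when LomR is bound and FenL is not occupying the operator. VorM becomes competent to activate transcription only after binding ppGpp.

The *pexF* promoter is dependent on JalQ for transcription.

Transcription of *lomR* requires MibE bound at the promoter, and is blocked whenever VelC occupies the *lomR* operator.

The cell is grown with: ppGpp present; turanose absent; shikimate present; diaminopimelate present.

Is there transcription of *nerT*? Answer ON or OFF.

OFF

ppGpp is present, so VorM is active.
No repressor is bound and VorM is active, so *mibE* is transcribed.
So MibE is produced and active.
Shikimate is present, so VelC is inactive.
No repressor is bound and MibE is active, so *lomR* is transcribed.
So LomR is produced and active.
Turanose is absent, so GorL is active.
Diaminopimelate is present, so RudN is inactive.
No repressor is bound and GorL is active, so *quvG* is transcribed.
So QuvG is produced and active.
With repressor QuvG bound, *fenL* is not transcribed.
So FenL is not produced.
No repressor is bound and LomR is active, so *jalQ* is transcribed.
So JalQ is produced and active.
No repressor is bound and JalQ is active, so *pexF* is transcribed.
So PexF is produced and active.
With repressor PexF bound, *nerT* is not transcribed.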